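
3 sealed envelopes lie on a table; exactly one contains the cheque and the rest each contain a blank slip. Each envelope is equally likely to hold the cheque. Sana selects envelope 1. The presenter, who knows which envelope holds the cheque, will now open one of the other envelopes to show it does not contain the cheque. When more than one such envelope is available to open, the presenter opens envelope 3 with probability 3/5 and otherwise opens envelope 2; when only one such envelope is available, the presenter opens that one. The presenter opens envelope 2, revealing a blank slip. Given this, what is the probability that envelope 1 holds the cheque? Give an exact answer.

Apply Bayes' rule, conditioning on where the cheque actually is.
If it is in envelope 1 (prior 1/3): envelope 3 is available but not opened, probability 2/5; weight (1/3)·(2/5) = 2/15.
If it is in envelope 2 (prior 1/3): the presenter opened envelope 2, so this case is ruled out; weight (1/3)·0 = 0.
If it is in envelope 3 (prior 1/3): only envelope 2 is available, probability 1; weight (1/3)·1 = 1/3.
The weights sum to 7/15.
So P(the cheque in envelope 1 | the presenter opened envelope 2) = (2/15) / (7/15) = 2/7.

2/7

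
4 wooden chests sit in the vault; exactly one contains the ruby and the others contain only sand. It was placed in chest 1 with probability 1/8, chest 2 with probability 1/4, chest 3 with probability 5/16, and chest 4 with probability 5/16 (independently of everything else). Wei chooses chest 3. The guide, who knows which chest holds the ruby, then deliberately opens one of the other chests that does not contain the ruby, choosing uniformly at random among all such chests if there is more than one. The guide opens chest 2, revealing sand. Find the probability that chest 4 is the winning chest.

Condition on the true location of the ruby.
If it is in chest 1 (prior 1/8): the guide has 2 equally likely choices, so probability 1/2; weight (1/8)·(1/2) = 1/16.
If it is in chest 2 (prior 1/4): the guide opened chest 2, so this case is ruled out; weight (1/4)·0 = 0.
If it is in chest 3 (prior 5/16): the guide has 3 equally likely choices, so probability 1/3; weight (5/16)·(1/3) = 5/48.
If it is in chest 4 (prior 5/16): the guide has 2 equally likely choices, so probability 1/2; weight (5/16)·(1/2) = 5/32.
The weights sum to 31/96.
So P(the ruby in chest 4 | the guide opened chest 2) = (5/32) / (31/96) = 15/31.

15/31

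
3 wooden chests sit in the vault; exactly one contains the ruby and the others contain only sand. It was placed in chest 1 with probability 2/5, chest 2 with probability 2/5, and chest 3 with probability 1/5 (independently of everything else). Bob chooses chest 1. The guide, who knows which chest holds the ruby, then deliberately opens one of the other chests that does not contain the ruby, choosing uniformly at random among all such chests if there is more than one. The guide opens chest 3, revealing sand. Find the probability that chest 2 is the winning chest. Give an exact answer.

2/3

Consider each possible location of the ruby in turn.
If it is in chest 1 (prior 2/5): the guide has 2 equally likely choices, so probability 1/2; weight (2/5)·(1/2) = 1/5.
If it is in chest 2 (prior 2/5): the guide has no choice, probability 1; weight (2/5)·1 = 2/5.
If it is in chest 3 (prior 1/5): the guide opened chest 3, so this case is ruled out; weight (1/5)·0 = 0.
The weights sum to 3/5.
So P(the ruby in chest 2 | the guide opened chest 3) = (2/5) / (3/5) = 2/3.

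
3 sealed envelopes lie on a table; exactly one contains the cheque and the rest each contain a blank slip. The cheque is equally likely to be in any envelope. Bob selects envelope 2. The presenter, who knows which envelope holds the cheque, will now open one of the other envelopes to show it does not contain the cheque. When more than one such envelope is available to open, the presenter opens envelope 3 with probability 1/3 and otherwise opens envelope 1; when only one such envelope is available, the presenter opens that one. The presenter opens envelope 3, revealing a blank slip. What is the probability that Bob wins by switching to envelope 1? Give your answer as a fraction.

3/4

Apply Bayes' rule, conditioning on where the cheque actually is.
If it is in envelope 1 (prior 1/3): only envelope 3 is available, probability 1; weight (1/3)·1 = 1/3.
If it is in envelope 2 (prior 1/3): envelope 3 is available, opened with probability 1/3; weight (1/3)·(1/3) = 1/9.
If it is in envelope 3 (prior 1/3): the presenter opened envelope 3, so this case is ruled out; weight (1/3)·0 = 0.
The weights sum to 4/9.
So P(the cheque in envelope 1 | the presenter opened envelope 3) = (1/3) / (4/9) = 3/4.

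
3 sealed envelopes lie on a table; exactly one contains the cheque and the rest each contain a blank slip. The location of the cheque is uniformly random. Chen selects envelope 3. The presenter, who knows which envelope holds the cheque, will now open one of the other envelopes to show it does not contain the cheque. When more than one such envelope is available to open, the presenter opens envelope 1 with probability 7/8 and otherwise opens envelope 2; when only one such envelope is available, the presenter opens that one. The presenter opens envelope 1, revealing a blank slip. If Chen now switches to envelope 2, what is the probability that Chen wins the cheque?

8/15

Consider each possible location of the cheque in turn.
If it is in envelope 1 (prior 1/3): the presenter opened envelope 1, so this case is ruled out; weight (1/3)·0 = 0.
If it is in envelope 2 (prior 1/3): only envelope 1 is available, probability 1; weight (1/3)·1 = 1/3.
If it is in envelope 3 (prior 1/3): envelope 1 is available, opened with probability 7/8; weight (1/3)·(7/8) = 7/24.
The weights sum to 5/8.
So P(the cheque in envelope 2 | the presenter opened envelope 1) = (1/3) / (5/8) = 8/15.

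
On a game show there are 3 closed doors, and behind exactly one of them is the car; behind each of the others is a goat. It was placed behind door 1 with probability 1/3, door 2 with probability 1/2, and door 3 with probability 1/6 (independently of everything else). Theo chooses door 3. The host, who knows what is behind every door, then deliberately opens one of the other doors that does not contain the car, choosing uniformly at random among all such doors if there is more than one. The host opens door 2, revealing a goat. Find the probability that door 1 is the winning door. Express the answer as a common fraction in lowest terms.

4/5

Consider each possible location of the car in turn.
If it is behind door 1 (prior 1/3): the host has no choice, probability 1; weight (1/3)·1 = 1/3.
If it is behind door 2 (prior 1/2): the host opened door 2, so this case is ruled out; weight (1/2)·0 = 0.
If it is behind door 3 (prior 1/6): the host has 2 equally likely choices, so probability 1/2; weight (1/6)·(1/2) = 1/12.
The weights sum to 5/12.
So P(the car behind door 1 | the host opened door 2) = (1/3) / (5/12) = 4/5.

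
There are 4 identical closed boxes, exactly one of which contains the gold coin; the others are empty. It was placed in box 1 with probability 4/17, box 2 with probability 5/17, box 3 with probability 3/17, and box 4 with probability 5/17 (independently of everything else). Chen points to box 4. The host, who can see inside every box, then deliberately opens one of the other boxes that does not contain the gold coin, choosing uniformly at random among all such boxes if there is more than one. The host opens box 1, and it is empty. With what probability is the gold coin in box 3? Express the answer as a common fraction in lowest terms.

9/34

Consider each possible location of the gold coin in turn.
If it is in box 1 (prior 4/17): the host opened box 1, so this case is ruled out; weight (4/17)·0 = 0.
If it is in box 2 (prior 5/17): the host has 2 equally likely choices, so probability 1/2; weight (5/17)·(1/2) = 5/34.
If it is in box 3 (prior 3/17): the host has 2 equally likely choices, so probability 1/2; weight (3/17)·(1/2) = 3/34.
If it is in box 4 (prior 5/17): the host has 3 equally likely choices, so probability 1/3; weight (5/17)·(1/3) = 5/51.
The weights sum to 1/3.
So P(the gold coin in box 3 | the host opened box 1) = (3/34) / (1/3) = 9/34.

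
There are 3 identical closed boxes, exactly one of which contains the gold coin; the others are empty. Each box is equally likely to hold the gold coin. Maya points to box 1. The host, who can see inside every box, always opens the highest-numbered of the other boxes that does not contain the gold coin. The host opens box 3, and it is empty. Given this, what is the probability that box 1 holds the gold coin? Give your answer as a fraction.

1/2

Condition on the true location of the gold coin.
If it is in either of boxes 1 and 2 (prior 1/3 each): box 3 is the highest-numbered option available, probability 1; weight (1/3)·1 = 1/3 each.
If it is in box 3 (prior 1/3): the host opened box 3, so this case is ruled out; weight (1/3)·0 = 0.
The weights sum to 2/3.
So P(the gold coin in box 1 | the host opened box 3) = (1/3) / (2/3) = 1/2.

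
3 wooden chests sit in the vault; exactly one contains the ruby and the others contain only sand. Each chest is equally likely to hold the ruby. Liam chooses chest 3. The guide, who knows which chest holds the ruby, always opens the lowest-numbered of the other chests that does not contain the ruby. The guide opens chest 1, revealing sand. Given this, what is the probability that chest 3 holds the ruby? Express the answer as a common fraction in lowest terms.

Consider each possible location of the ruby in turn.
If it is in chest 1 (prior 1/3): the guide opened chest 1, so this case is ruled out; weight (1/3)·0 = 0.
If it is in either of chests 2 and 3 (prior 1/3 each): chest 1 is the lowest-numbered option available, probability 1; weight (1/3)·1 = 1/3 each.
The weights sum to 2/3.
So P(the ruby in chest 3 | the guide opened chest 1) = (1/3) / (2/3) = 1/2.

1/2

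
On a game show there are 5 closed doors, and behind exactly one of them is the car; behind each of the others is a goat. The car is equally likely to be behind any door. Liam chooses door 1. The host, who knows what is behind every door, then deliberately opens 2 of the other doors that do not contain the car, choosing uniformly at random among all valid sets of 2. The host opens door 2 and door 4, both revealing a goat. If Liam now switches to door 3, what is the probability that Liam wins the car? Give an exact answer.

2/5

Condition on the true location of the car.
If it is behind door 1 (prior 1/5): the host has 6 equally likely choices, so probability 1/6; weight (1/5)·(1/6) = 1/30.
If it is behind either of doors 2 and 4 (prior 1/5 each): that door was opened and seen not to hold the prize — ruled out; weight (1/5)·0 = 0 each.
If it is behind either of doors 3 and 5 (prior 1/5 each): the host has 3 equally likely choices, so probability 1/3; weight (1/5)·(1/3) = 1/15 each.
The weights sum to 1/6.
So P(the car behind door 3 | the host opened door 2 and door 4) = (1/15) / (1/6) = 2/5.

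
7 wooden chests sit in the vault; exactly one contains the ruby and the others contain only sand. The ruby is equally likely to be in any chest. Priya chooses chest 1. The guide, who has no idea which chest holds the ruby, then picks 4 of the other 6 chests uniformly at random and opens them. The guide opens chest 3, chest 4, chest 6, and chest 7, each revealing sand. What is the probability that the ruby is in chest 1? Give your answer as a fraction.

Consider each possible location of the ruby in turn.
If it is in any of chests 1, 2, and 5 (prior 1/7 each): the guide picks exactly this set with probability 1/15 regardless, and none is the prize; weight (1/7)·(1/15) = 1/105 each.
If it is in any of chests 3, 4, 6, and 7 (prior 1/7 each): that chest was opened and seen not to hold the prize — ruled out; weight (1/7)·0 = 0 each.
The weights sum to 1/35.
So P(the ruby in chest 1 | the guide opened chest 3, chest 4, chest 6, and chest 7) = (1/105) / (1/35) = 1/3.

1/3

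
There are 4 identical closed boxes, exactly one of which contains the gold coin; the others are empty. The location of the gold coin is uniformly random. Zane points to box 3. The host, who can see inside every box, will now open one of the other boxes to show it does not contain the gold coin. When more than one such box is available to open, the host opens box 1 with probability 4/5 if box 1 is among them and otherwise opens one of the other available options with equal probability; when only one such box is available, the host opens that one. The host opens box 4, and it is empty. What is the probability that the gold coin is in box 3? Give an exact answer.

Condition on the true location of the gold coin.
If it is in box 1 (prior 1/4): box 1 holds the prize so is unavailable; the host chooses uniformly among the 2 others, probability 1/2; weight (1/4)·(1/2) = 1/8.
If it is in box 2 (prior 1/4): box 1 is available but not opened, probability 1/5; weight (1/4)·(1/5) = 1/20.
If it is in box 3 (prior 1/4): box 1 is available but not opened; box 4 gets probability (1 − 4/5)/2 = 1/10; weight (1/4)·(1/10) = 1/40.
If it is in box 4 (prior 1/4): the host opened box 4, so this case is ruled out; weight (1/4)·0 = 0.
The weights sum to 1/5.
So P(the gold coin in box 3 | the host opened box 4) = (1/40) / (1/5) = 1/8.

1/8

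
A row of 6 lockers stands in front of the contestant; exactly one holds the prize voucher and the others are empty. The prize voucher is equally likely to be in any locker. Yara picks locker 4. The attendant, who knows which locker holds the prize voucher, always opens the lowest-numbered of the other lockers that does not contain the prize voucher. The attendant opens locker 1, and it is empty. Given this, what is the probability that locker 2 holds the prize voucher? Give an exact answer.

1/5

Consider each possible location of the prize voucher in turn.
If it is in locker 1 (prior 1/6): the attendant opened locker 1, so this case is ruled out; weight (1/6)·0 = 0.
If it is in any of lockers 2, 3, 4, 5, and 6 (prior 1/6 each): locker 1 is the lowest-numbered option available, probability 1; weight (1/6)·1 = 1/6 each.
The weights sum to 5/6.
So P(the prize voucher in locker 2 | the attendant opened locker 1) = (1/6) / (5/6) = 1/5.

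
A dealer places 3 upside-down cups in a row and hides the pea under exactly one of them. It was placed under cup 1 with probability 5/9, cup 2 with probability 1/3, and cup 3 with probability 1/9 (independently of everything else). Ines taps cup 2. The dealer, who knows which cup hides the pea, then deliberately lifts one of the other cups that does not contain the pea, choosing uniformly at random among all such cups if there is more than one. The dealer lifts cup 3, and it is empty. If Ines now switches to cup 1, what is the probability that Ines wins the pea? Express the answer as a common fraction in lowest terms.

10/13

Consider each possible location of the pea in turn.
If it is under cup 1 (prior 5/9): the dealer has no choice, probability 1; weight (5/9)·1 = 5/9.
If it is under cup 2 (prior 1/3): the dealer has 2 equally likely choices, so probability 1/2; weight (1/3)·(1/2) = 1/6.
If it is under cup 3 (prior 1/9): the dealer opened cup 3, so this case is ruled out; weight (1/9)·0 = 0.
The weights sum to 13/18.
So P(the pea under cup 1 | the dealer opened cup 3) = (5/9) / (13/18) = 10/13.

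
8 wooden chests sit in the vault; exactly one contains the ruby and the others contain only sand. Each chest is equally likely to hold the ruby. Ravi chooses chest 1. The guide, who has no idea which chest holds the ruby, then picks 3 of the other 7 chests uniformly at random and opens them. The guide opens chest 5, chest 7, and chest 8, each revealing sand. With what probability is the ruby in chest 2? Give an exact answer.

1/5

Consider each possible location of the ruby in turn.
If it is in any of chests 1, 2, 3, 4, and 6 (prior 1/8 each): the guide picks exactly this set with probability 1/35 regardless, and none is the prize; weight (1/8)·(1/35) = 1/280 each.
If it is in any of chests 5, 7, and 8 (prior 1/8 each): that chest was opened and seen not to hold the prize — ruled out; weight (1/8)·0 = 0 each.
The weights sum to 1/56.
So P(the ruby in chest 2 | the guide opened chest 5, chest 7, and chest 8) = (1/280) / (1/56) = 1/5.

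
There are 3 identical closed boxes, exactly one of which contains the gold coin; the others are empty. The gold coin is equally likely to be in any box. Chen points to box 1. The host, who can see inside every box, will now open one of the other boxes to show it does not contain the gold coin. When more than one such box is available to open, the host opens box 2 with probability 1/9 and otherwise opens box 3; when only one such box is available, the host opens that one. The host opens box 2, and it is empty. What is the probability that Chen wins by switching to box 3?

Condition on the true location of the gold coin.
If it is in box 1 (prior 1/3): box 2 is available, opened with probability 1/9; weight (1/3)·(1/9) = 1/27.
If it is in box 2 (prior 1/3): the host opened box 2, so this case is ruled out; weight (1/3)·0 = 0.
If it is in box 3 (prior 1/3): only box 2 is available, probability 1; weight (1/3)·1 = 1/3.
The weights sum to 10/27.
So P(the gold coin in box 3 | the host opened box 2) = (1/3) / (10/27) = 9/10.

9/10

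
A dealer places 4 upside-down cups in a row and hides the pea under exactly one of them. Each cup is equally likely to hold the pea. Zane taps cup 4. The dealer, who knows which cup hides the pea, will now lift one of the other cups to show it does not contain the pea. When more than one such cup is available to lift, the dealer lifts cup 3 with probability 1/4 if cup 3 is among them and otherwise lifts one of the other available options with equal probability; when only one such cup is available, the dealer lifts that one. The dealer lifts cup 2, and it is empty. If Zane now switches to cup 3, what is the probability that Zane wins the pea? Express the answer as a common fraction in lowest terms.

4/13

Condition on the true location of the pea.
If it is under cup 1 (prior 1/4): cup 3 is available but not opened, probability 3/4; weight (1/4)·(3/4) = 3/16.
If it is under cup 2 (prior 1/4): the dealer opened cup 2, so this case is ruled out; weight (1/4)·0 = 0.
If it is under cup 3 (prior 1/4): cup 3 holds the prize so is unavailable; the dealer chooses uniformly among the 2 others, probability 1/2; weight (1/4)·(1/2) = 1/8.
If it is under cup 4 (prior 1/4): cup 3 is available but not opened; cup 2 gets probability (1 − 1/4)/2 = 3/8; weight (1/4)·(3/8) = 3/32.
The weights sum to 13/32.
So P(the pea under cup 3 | the dealer opened cup 2) = (1/8) / (13/32) = 4/13.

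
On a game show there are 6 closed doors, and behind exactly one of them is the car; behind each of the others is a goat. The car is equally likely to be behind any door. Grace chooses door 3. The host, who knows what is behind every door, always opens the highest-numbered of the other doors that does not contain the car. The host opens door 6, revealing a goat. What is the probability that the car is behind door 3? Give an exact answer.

1/5

Condition on the true location of the car.
If it is behind any of doors 1, 2, 3, 4, and 5 (prior 1/6 each): door 6 is the highest-numbered option available, probability 1; weight (1/6)·1 = 1/6 each.
If it is behind door 6 (prior 1/6): the host opened door 6, so this case is ruled out; weight (1/6)·0 = 0.
The weights sum to 5/6.
So P(the car behind door 3 | the host opened door 6) = (1/6) / (5/6) = 1/5.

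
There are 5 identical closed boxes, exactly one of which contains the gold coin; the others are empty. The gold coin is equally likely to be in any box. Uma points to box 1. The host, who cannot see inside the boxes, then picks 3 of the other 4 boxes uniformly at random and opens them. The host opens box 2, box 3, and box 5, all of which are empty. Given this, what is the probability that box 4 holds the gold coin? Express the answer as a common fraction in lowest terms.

Condition on the true location of the gold coin.
If it is in either of boxes 1 and 4 (prior 1/5 each): the host picks exactly this set with probability 1/4 regardless, and none is the prize; weight (1/5)·(1/4) = 1/20 each.
If it is in any of boxes 2, 3, and 5 (prior 1/5 each): that box was opened and seen not to hold the prize — ruled out; weight (1/5)·0 = 0 each.
The weights sum to 1/10.
So P(the gold coin in box 4 | the host opened box 2, box 3, and box 5) = (1/20) / (1/10) = 1/2.

1/2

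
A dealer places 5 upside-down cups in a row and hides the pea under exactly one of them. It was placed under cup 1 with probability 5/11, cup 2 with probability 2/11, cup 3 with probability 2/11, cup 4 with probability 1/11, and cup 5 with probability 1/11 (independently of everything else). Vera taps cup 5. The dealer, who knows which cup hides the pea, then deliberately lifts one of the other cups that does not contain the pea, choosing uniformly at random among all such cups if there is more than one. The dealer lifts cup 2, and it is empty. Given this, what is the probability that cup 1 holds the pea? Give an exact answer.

4/7

Condition on the true location of the pea.
If it is under cup 1 (prior 5/11): the dealer has 3 equally likely choices, so probability 1/3; weight (5/11)·(1/3) = 5/33.
If it is under cup 2 (prior 2/11): the dealer opened cup 2, so this case is ruled out; weight (2/11)·0 = 0.
If it is under cup 3 (prior 2/11): the dealer has 3 equally likely choices, so probability 1/3; weight (2/11)·(1/3) = 2/33.
If it is under cup 4 (prior 1/11): the dealer has 3 equally likely choices, so probability 1/3; weight (1/11)·(1/3) = 1/33.
If it is under cup 5 (prior 1/11): the dealer has 4 equally likely choices, so probability 1/4; weight (1/11)·(1/4) = 1/44.
The weights sum to 35/132.
So P(the pea under cup 1 | the dealer opened cup 2) = (5/33) / (35/132) = 4/7.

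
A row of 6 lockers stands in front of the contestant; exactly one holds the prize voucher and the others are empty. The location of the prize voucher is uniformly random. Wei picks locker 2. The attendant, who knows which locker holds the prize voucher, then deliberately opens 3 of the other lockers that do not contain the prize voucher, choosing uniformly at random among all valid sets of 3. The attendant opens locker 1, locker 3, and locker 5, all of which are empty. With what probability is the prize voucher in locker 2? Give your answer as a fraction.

1/6

Consider each possible location of the prize voucher in turn.
If it is in any of lockers 1, 3, and 5 (prior 1/6 each): that locker was opened and seen not to hold the prize — ruled out; weight (1/6)·0 = 0 each.
If it is in locker 2 (prior 1/6): the attendant has 10 equally likely choices, so probability 1/10; weight (1/6)·(1/10) = 1/60.
If it is in either of lockers 4 and 6 (prior 1/6 each): the attendant has 4 equally likely choices, so probability 1/4; weight (1/6)·(1/4) = 1/24 each.
The weights sum to 1/10.
So P(the prize voucher in locker 2 | the attendant opened locker 1, locker 3, and locker 5) = (1/60) / (1/10) = 1/6.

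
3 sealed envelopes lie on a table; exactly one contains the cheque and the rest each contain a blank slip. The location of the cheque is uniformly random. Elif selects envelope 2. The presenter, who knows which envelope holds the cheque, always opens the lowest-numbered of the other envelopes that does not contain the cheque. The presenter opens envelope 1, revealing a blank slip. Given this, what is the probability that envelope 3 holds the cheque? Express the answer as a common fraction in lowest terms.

1/2

Condition on the true location of the cheque.
If it is in envelope 1 (prior 1/3): the presenter opened envelope 1, so this case is ruled out; weight (1/3)·0 = 0.
If it is in either of envelopes 2 and 3 (prior 1/3 each): envelope 1 is the lowest-numbered option available, probability 1; weight (1/3)·1 = 1/3 each.
The weights sum to 2/3.
So P(the cheque in envelope 3 | the presenter opened envelope 1) = (1/3) / (2/3) = 1/2.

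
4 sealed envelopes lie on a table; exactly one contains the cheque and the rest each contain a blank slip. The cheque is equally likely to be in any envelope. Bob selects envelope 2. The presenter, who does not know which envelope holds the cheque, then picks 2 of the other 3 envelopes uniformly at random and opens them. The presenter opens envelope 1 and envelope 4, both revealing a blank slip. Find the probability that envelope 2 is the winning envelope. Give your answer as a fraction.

1/2

Because the presenter chose which envelopes to open without knowing where the cheque is, the choice is independent of the prize location. Learning that none of the 2 opened envelopes holds the cheque simply rules out those 2 locations and leaves the remaining 2 envelopes still equally likely by symmetry.
So P(the cheque in envelope 2) = 1/2.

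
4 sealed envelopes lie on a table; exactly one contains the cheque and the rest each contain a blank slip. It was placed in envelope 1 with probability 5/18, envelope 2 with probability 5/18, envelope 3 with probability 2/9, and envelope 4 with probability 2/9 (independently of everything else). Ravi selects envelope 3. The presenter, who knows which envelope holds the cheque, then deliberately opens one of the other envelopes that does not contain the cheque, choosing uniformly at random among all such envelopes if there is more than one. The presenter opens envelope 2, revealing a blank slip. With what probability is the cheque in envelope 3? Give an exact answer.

8/35

Condition on the true location of the cheque.
If it is in envelope 1 (prior 5/18): the presenter has 2 equally likely choices, so probability 1/2; weight (5/18)·(1/2) = 5/36.
If it is in envelope 2 (prior 5/18): the presenter opened envelope 2, so this case is ruled out; weight (5/18)·0 = 0.
If it is in envelope 3 (prior 2/9): the presenter has 3 equally likely choices, so probability 1/3; weight (2/9)·(1/3) = 2/27.
If it is in envelope 4 (prior 2/9): the presenter has 2 equally likely choices, so probability 1/2; weight (2/9)·(1/2) = 1/9.
The weights sum to 35/108.
So P(the cheque in envelope 3 | the presenter opened envelope 2) = (2/27) / (35/108) = 8/35.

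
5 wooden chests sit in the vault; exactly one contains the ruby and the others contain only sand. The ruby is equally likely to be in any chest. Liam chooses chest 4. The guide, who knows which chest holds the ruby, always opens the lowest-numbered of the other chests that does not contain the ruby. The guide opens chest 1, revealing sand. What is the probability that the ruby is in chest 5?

1/4

Apply Bayes' rule, conditioning on where the ruby actually is.
If it is in chest 1 (prior 1/5): the guide opened chest 1, so this case is ruled out; weight (1/5)·0 = 0.
If it is in any of chests 2, 3, 4, and 5 (prior 1/5 each): chest 1 is the lowest-numbered option available, probability 1; weight (1/5)·1 = 1/5 each.
The weights sum to 4/5.
So P(the ruby in chest 5 | the guide opened chest 1) = (1/5) / (4/5) = 1/4.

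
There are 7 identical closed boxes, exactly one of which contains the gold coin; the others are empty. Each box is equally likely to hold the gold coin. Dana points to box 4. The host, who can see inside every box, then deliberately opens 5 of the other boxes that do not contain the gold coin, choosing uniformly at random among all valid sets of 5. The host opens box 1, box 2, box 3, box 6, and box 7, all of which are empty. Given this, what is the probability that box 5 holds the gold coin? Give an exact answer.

6/7

Apply Bayes' rule, conditioning on where the gold coin actually is.
If it is in any of boxes 1, 2, 3, 6, and 7 (prior 1/7 each): that box was opened and seen not to hold the prize — ruled out; weight (1/7)·0 = 0 each.
If it is in box 4 (prior 1/7): the host has 6 equally likely choices, so probability 1/6; weight (1/7)·(1/6) = 1/42.
If it is in box 5 (prior 1/7): the host has no choice, probability 1; weight (1/7)·1 = 1/7.
The weights sum to 1/6.
So P(the gold coin in box 5 | the host opened box 1, box 2, box 3, box 6, and box 7) = (1/7) / (1/6) = 6/7.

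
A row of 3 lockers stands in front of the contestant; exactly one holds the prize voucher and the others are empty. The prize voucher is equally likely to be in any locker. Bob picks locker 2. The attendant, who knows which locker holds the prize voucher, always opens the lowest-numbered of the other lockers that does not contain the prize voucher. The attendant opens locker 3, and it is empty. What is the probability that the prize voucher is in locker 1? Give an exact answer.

Consider each possible location of the prize voucher in turn.
If it is in locker 1 (prior 1/3): locker 3 is the lowest-numbered option available, probability 1; weight (1/3)·1 = 1/3.
If it is in locker 2 (prior 1/3): the attendant would have opened locker 1 instead, probability 0; weight (1/3)·0 = 0.
If it is in locker 3 (prior 1/3): the attendant opened locker 3, so this case is ruled out; weight (1/3)·0 = 0.
The weights sum to 1/3.
So P(the prize voucher in locker 1 | the attendant opened locker 3) = (1/3) / (1/3) = 1.

1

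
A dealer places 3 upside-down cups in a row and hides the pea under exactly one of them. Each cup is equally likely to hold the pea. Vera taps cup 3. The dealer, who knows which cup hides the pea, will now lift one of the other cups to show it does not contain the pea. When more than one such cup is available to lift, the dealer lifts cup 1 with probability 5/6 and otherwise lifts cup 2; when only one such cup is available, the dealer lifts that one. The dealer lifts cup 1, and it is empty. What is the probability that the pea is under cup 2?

6/11

Apply Bayes' rule, conditioning on where the pea actually is.
If it is under cup 1 (prior 1/3): the dealer opened cup 1, so this case is ruled out; weight (1/3)·0 = 0.
If it is under cup 2 (prior 1/3): only cup 1 is available, probability 1; weight (1/3)·1 = 1/3.
If it is under cup 3 (prior 1/3): cup 1 is available, opened with probability 5/6; weight (1/3)·(5/6) = 5/18.
The weights sum to 11/18.
So P(the pea under cup 2 | the dealer opened cup 1) = (1/3) / (11/18) = 6/11.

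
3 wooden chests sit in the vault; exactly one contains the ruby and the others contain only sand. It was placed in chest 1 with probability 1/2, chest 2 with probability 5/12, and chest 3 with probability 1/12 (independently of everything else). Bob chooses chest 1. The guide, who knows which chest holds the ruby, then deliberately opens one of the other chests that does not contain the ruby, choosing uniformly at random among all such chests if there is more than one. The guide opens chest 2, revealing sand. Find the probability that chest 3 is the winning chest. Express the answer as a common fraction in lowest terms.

Apply Bayes' rule, conditioning on where the ruby actually is.
If it is in chest 1 (prior 1/2): the guide has 2 equally likely choices, so probability 1/2; weight (1/2)·(1/2) = 1/4.
If it is in chest 2 (prior 5/12): the guide opened chest 2, so this case is ruled out; weight (5/12)·0 = 0.
If it is in chest 3 (prior 1/12): the guide has no choice, probability 1; weight (1/12)·1 = 1/12.
The weights sum to 1/3.
So P(the ruby in chest 3 | the guide opened chest 2) = (1/12) / (1/3) = 1/4.

1/4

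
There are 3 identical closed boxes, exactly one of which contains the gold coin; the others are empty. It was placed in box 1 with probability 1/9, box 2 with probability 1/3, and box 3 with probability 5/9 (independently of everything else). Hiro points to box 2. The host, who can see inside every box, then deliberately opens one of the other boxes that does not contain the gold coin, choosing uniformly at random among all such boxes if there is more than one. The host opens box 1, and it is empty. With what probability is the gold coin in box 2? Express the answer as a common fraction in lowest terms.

3/13

Apply Bayes' rule, conditioning on where the gold coin actually is.
If it is in box 1 (prior 1/9): the host opened box 1, so this case is ruled out; weight (1/9)·0 = 0.
If it is in box 2 (prior 1/3): the host has 2 equally likely choices, so probability 1/2; weight (1/3)·(1/2) = 1/6.
If it is in box 3 (prior 5/9): the host has no choice, probability 1; weight (5/9)·1 = 5/9.
The weights sum to 13/18.
So P(the gold coin in box 2 | the host opened box 1) = (1/6) / (13/18) = 3/13.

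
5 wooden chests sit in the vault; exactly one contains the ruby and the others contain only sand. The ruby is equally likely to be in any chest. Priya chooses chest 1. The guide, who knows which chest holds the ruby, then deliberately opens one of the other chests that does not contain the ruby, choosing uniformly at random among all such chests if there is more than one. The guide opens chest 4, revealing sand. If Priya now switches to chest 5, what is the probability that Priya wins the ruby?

Apply Bayes' rule, conditioning on where the ruby actually is.
If it is in chest 1 (prior 1/5): the guide has 4 equally likely choices, so probability 1/4; weight (1/5)·(1/4) = 1/20.
If it is in any of chests 2, 3, and 5 (prior 1/5 each): the guide has 3 equally likely choices, so probability 1/3; weight (1/5)·(1/3) = 1/15 each.
If it is in chest 4 (prior 1/5): the guide opened chest 4, so this case is ruled out; weight (1/5)·0 = 0.
The weights sum to 1/4.
So P(the ruby in chest 5 | the guide opened chest 4) = (1/15) / (1/4) = 4/15.

4/15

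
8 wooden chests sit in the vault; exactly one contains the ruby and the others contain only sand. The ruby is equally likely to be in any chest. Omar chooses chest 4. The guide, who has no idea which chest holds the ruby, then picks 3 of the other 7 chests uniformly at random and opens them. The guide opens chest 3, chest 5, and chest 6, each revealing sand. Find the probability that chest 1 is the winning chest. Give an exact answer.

Condition on the true location of the ruby.
If it is in any of chests 1, 2, 4, 7, and 8 (prior 1/8 each): the guide picks exactly this set with probability 1/35 regardless, and none is the prize; weight (1/8)·(1/35) = 1/280 each.
If it is in any of chests 3, 5, and 6 (prior 1/8 each): that chest was opened and seen not to hold the prize — ruled out; weight (1/8)·0 = 0 each.
The weights sum to 1/56.
So P(the ruby in chest 1 | the guide opened chest 3, chest 5, and chest 6) = (1/280) / (1/56) = 1/5.

1/5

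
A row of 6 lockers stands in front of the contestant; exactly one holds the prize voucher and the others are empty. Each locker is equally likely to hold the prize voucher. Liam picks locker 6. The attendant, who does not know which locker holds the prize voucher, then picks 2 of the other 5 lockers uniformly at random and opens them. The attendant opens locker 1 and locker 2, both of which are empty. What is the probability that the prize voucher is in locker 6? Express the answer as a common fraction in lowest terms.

Because the attendant chose which lockers to open without knowing where the prize voucher is, the choice is independent of the prize location. Learning that none of the 2 opened lockers holds the prize voucher simply rules out those 2 locations and leaves the remaining 4 lockers still equally likely by symmetry.
So P(the prize voucher in locker 6) = 1/4.

1/4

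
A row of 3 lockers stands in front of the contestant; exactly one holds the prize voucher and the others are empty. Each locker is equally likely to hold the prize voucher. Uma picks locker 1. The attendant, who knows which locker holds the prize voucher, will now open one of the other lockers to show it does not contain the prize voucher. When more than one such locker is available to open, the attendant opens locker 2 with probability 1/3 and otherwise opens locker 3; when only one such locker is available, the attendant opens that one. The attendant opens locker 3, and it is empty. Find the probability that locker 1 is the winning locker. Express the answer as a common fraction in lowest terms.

2/5

Apply Bayes' rule, conditioning on where the prize voucher actually is.
If it is in locker 1 (prior 1/3): locker 2 is available but not opened, probability 2/3; weight (1/3)·(2/3) = 2/9.
If it is in locker 2 (prior 1/3): only locker 3 is available, probability 1; weight (1/3)·1 = 1/3.
If it is in locker 3 (prior 1/3): the attendant opened locker 3, so this case is ruled out; weight (1/3)·0 = 0.
The weights sum to 5/9.
So P(the prize voucher in locker 1 | the attendant opened locker 3) = (2/9) / (5/9) = 2/5.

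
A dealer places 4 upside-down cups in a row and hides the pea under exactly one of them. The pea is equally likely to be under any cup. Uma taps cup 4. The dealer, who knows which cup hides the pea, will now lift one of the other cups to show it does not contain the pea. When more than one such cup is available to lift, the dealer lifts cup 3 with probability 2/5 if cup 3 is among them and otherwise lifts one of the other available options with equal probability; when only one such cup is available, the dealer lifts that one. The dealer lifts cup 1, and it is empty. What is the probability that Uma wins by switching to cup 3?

Consider each possible location of the pea in turn.
If it is under cup 1 (prior 1/4): the dealer opened cup 1, so this case is ruled out; weight (1/4)·0 = 0.
If it is under cup 2 (prior 1/4): cup 3 is available but not opened, probability 3/5; weight (1/4)·(3/5) = 3/20.
If it is under cup 3 (prior 1/4): cup 3 holds the prize so is unavailable; the dealer chooses uniformly among the 2 others, probability 1/2; weight (1/4)·(1/2) = 1/8.
If it is under cup 4 (prior 1/4): cup 3 is available but not opened; cup 1 gets probability (1 − 2/5)/2 = 3/10; weight (1/4)·(3/10) = 3/40.
The weights sum to 7/20.
So P(the pea under cup 3 | the dealer opened cup 1) = (1/8) / (7/20) = 5/14.

5/14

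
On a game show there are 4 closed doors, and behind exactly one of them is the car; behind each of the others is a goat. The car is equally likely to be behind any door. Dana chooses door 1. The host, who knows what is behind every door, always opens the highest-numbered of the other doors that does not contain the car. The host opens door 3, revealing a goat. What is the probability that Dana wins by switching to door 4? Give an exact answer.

Apply Bayes' rule, conditioning on where the car actually is.
If it is behind either of doors 1 and 2 (prior 1/4 each): the host would have opened door 4 instead, probability 0; weight (1/4)·0 = 0 each.
If it is behind door 3 (prior 1/4): the host opened door 3, so this case is ruled out; weight (1/4)·0 = 0.
If it is behind door 4 (prior 1/4): door 3 is the highest-numbered option available, probability 1; weight (1/4)·1 = 1/4.
The weights sum to 1/4.
So P(the car behind door 4 | the host opened door 3) = (1/4) / (1/4) = 1.

1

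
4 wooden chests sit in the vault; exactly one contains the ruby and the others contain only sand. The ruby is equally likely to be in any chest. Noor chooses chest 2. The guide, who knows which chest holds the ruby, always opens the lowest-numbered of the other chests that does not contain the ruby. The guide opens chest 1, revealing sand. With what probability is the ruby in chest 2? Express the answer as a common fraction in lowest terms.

1/3

Condition on the true location of the ruby.
If it is in chest 1 (prior 1/4): the guide opened chest 1, so this case is ruled out; weight (1/4)·0 = 0.
If it is in any of chests 2, 3, and 4 (prior 1/4 each): chest 1 is the lowest-numbered option available, probability 1; weight (1/4)·1 = 1/4 each.
The weights sum to 3/4.
So P(the ruby in chest 2 | the guide opened chest 1) = (1/4) / (3/4) = 1/3.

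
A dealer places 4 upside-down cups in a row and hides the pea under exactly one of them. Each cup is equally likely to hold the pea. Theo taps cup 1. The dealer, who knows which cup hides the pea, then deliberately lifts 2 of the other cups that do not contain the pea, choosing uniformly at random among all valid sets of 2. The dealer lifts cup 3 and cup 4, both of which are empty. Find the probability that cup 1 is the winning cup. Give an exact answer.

1/4

Condition on the true location of the pea.
If it is under cup 1 (prior 1/4): the dealer has 3 equally likely choices, so probability 1/3; weight (1/4)·(1/3) = 1/12.
If it is under cup 2 (prior 1/4): the dealer has no choice, probability 1; weight (1/4)·1 = 1/4.
If it is under either of cups 3 and 4 (prior 1/4 each): that cup was opened and seen not to hold the prize — ruled out; weight (1/4)·0 = 0 each.
The weights sum to 1/3.
So P(the pea under cup 1 | the dealer opened cup 3 and cup 4) = (1/12) / (1/3) = 1/4.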